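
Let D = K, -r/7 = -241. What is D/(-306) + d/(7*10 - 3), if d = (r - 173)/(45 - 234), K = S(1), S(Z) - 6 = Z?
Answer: -61325/430542 ≈ -0.14244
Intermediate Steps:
S(Z) = 6 + Z
r = 1687 (r = -7*(-241) = 1687)
K = 7 (K = 6 + 1 = 7)
D = 7
d = -1514/189 (d = (1687 - 173)/(45 - 234) = 1514/(-189) = 1514*(-1/189) = -1514/189 ≈ -8.0106)
D/(-306) + d/(7*10 - 3) = 7/(-306) - 1514/(189*(7*10 - 3)) = 7*(-1/306) - 1514/(189*(70 - 3)) = -7/306 - 1514/189/67 = -7/306 - 1514/189*1/67 = -7/306 - 1514/12663 = -61325/430542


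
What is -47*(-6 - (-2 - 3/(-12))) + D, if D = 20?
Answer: 879/4 ≈ 219.75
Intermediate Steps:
-47*(-6 - (-2 - 3/(-12))) + D = -47*(-6 - (-2 - 3/(-12))) + 20 = -47*(-6 - (-2 - 3*(-1/12))) + 20 = -47*(-6 - (-2 + ¼)) + 20 = -47*(-6 - 1*(-7/4)) + 20 = -47*(-6 + 7/4) + 20 = -47*(-17/4) + 20 = 799/4 + 20 = 879/4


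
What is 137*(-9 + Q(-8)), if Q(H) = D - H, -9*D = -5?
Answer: -548/9 ≈ -60.889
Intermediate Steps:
D = 5/9 (D = -⅑*(-5) = 5/9 ≈ 0.55556)
Q(H) = 5/9 - H
137*(-9 + Q(-8)) = 137*(-9 + (5/9 - 1*(-8))) = 137*(-9 + (5/9 + 8)) = 137*(-9 + 77/9) = 137*(-4/9) = -548/9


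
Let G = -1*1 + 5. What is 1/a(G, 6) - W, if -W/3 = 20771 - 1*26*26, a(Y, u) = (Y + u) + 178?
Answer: 11333581/188 ≈ 60285.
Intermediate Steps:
G = 4 (G = -1 + 5 = 4)
a(Y, u) = 178 + Y + u
W = -60285 (W = -3*(20771 - 1*26*26) = -3*(20771 - 26*26) = -3*(20771 - 1*676) = -3*(20771 - 676) = -3*20095 = -60285)
1/a(G, 6) - W = 1/(178 + 4 + 6) - 1*(-60285) = 1/188 + 60285 = 11333581/188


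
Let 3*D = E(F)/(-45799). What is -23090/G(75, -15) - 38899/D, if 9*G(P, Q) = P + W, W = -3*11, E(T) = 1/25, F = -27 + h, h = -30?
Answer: 935305998390/7 ≈ 1.3362e+11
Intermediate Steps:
F = -57 (F = -27 - 30 = -57)
E(T) = 1/25
W = -33
G(P, Q) = -11/3 + P/9 (G(P, Q) = (P - 33)/9 = (-33 + P)/9 = -11/3 + P/9)
D = -1/3434925 (D = ((1/25)/(-45799))/3 = ((1/25)*(-1/45799))/3 = (⅓)*(-1/1144975) = -1/3434925 ≈ -2.9113e-7)
-23090/G(75, -15) - 38899/D = -23090/(-11/3 + (⅑)*75) - 38899/(-1/3434925) = -23090/(-11/3 + 25/3) - 38899*(-3434925) = -23090/14/3 + 133615147575 = -23090*3/14 + 133615147575 = -34635/7 + 133615147575 = 935305998390/7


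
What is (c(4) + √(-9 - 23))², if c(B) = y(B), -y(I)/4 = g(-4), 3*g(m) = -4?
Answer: -32/9 + 128*I*√2/3 ≈ -3.5556 + 60.34*I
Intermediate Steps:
g(m) = -4/3 (g(m) = (⅓)*(-4) = -4/3)
y(I) = 16/3 (y(I) = -4*(-4/3) = 16/3)
c(B) = 16/3
(c(4) + √(-9 - 23))² = (16/3 + √(-9 - 23))² = (16/3 + √(-32))² = (16/3 + 4*I*√2)²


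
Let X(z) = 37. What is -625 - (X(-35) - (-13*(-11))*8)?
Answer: 482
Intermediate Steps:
-625 - (X(-35) - (-13*(-11))*8) = -625 - (37 - (-13*(-11))*8) = -625 - (37 - 143*8) = -625 - (37 - 1*1144) = -625 - (37 - 1144) = -625 - 1*(-1107) = -625 + 1107 = 482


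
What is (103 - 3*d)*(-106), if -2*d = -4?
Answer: -10282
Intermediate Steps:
d = 2 (d = -½*(-4) = 2)
(103 - 3*d)*(-106) = (103 - 3*2)*(-106) = (103 - 6)*(-106) = 97*(-106) = -10282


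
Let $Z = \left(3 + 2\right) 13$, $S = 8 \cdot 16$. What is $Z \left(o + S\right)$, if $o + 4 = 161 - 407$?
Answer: $-7930$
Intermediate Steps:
$S = 128$
$o = -250$ ($o = -4 + \left(161 - 407\right) = -4 - 246 = -250$)
$Z = 65$ ($Z = 5 \cdot 13 = 65$)
$Z \left(o + S\right) = 65 \left(-250 + 128\right) = 65 \left(-122\right) = -7930$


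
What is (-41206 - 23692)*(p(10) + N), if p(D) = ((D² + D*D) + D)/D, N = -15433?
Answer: 1000207976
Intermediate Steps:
p(D) = (D + 2*D²)/D (p(D) = ((D² + D²) + D)/D = (2*D² + D)/D = (D + 2*D²)/D)
(-41206 - 23692)*(p(10) + N) = (-41206 - 23692)*((1 + 2*10) - 15433) = -64898*((1 + 20) - 15433) = -64898*(21 - 15433) = -64898*(-15412) = 1000207976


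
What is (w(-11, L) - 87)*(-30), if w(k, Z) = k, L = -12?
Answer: 2940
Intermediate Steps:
(w(-11, L) - 87)*(-30) = (-11 - 87)*(-30) = -98*(-30) = 2940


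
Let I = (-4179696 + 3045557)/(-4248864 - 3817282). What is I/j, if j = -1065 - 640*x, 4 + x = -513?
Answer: 1134139/2660335942990 ≈ 4.2631e-7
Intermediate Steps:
x = -517 (x = -4 - 513 = -517)
j = 329815 (j = -1065 - 640*(-517) = -1065 + 330880 = 329815)
I = 1134139/8066146 (I = -1134139/(-8066146) = -1134139*(-1/8066146) = 1134139/8066146 ≈ 0.14060)
I/j = (1134139/8066146)/329815 = (1134139/8066146)*(1/329815) = 1134139/2660335942990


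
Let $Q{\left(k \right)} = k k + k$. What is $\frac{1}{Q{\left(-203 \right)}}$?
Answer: $\frac{1}{41006} \approx 2.4387 \cdot 10^{-5}$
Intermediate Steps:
$Q{\left(k \right)} = k + k^{2}$ ($Q{\left(k \right)} = k^{2} + k = k + k^{2}$)
$\frac{1}{Q{\left(-203 \right)}} = \frac{1}{\left(-203\right) \left(1 - 203\right)} = \frac{1}{\left(-203\right) \left(-202\right)} = \frac{1}{41006}$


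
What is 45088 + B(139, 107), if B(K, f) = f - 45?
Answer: 45150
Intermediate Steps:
B(K, f) = -45 + f
45088 + B(139, 107) = 45088 + (-45 + 107) = 45088 + 62 = 45150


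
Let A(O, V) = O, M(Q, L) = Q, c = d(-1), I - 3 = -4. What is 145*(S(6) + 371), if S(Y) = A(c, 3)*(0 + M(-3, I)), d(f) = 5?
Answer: 51620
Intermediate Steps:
I = -1 (I = 3 - 4 = -1)
c = 5
S(Y) = -15 (S(Y) = 5*(0 - 3) = 5*(-3) = -15)
145*(S(6) + 371) = 145*(-15 + 371) = 145*356 = 51620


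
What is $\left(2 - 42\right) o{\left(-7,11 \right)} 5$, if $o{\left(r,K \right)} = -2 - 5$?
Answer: $1400$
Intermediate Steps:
$o{\left(r,K \right)} = -7$
$\left(2 - 42\right) o{\left(-7,11 \right)} 5 = \left(2 - 42\right) \left(-7\right) 5 = \left(-40\right) \left(-7\right) 5 = 280 \cdot 5 = 1400$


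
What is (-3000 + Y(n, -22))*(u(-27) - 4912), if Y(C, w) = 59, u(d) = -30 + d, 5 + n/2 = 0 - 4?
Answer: 14613829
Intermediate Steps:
n = -18 (n = -10 + 2*(0 - 4) = -10 + 2*(-4) = -10 - 8 = -18)
(-3000 + Y(n, -22))*(u(-27) - 4912) = (-3000 + 59)*((-30 - 27) - 4912) = -2941*(-57 - 4912) = -2941*(-4969) = 14613829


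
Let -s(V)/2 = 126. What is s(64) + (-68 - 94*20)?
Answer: -2200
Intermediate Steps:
s(V) = -252 (s(V) = -2*126 = -252)
s(64) + (-68 - 94*20) = -252 + (-68 - 94*20) = -252 + (-68 - 1880) = -252 - 1948 = -2200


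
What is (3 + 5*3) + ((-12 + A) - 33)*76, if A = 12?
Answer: -2490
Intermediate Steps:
(3 + 5*3) + ((-12 + A) - 33)*76 = (3 + 5*3) + ((-12 + 12) - 33)*76 = (3 + 15) + (0 - 33)*76 = 18 - 33*76 = 18 - 2508 = -2490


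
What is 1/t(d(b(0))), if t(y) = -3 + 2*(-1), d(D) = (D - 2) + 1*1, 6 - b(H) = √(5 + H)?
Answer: -⅕ ≈ -0.20000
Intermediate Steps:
b(H) = 6 - √(5 + H)
d(D) = -1 + D (d(D) = (-2 + D) + 1 = -1 + D)
t(y) = -5 (t(y) = -3 - 2 = -5)
1/t(d(b(0))) = 1/(-5) = -⅕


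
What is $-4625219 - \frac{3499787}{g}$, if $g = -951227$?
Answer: $- \frac{4399629693926}{951227} \approx -4.6252 \cdot 10^{6}$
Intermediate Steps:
$-4625219 - \frac{3499787}{g} = -4625219 - \frac{3499787}{-951227} = -4625219 - - \frac{3499787}{951227} = -4625219 + \frac{3499787}{951227} = - \frac{4399629693926}{951227}$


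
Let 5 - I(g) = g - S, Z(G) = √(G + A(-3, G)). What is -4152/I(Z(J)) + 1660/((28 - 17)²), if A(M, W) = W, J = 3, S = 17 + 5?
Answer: -4121468/29161 - 1384*√6/241 ≈ -155.40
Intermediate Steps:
S = 22
Z(G) = √2*√G (Z(G) = √(G + G) = √(2*G) = √2*√G)
I(g) = 27 - g (I(g) = 5 - (g - 1*22) = 5 - (g - 22) = 5 - (-22 + g) = 5 + (22 - g) = 27 - g)
-4152/I(Z(J)) + 1660/((28 - 17)²) = -4152/(27 - √2*√3) + 1660/((28 - 17)²) = -4152/(27 - √6) + 1660/(11²) = -4152/(27 - √6) + 1660/121 = 1660/121 - 4152/(27 - √6)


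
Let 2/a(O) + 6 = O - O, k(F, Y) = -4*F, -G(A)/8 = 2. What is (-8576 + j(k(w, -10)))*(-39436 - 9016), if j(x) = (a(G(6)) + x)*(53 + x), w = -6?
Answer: 981685972/3 ≈ 3.2723e+8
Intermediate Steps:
G(A) = -16 (G(A) = -8*2 = -16)
a(O) = -⅓ (a(O) = 2/(-6 + (O - O)) = 2/(-6 + 0) = 2/(-6) = 2*(-⅙) = -⅓)
j(x) = (53 + x)*(-⅓ + x) (j(x) = (-⅓ + x)*(53 + x) = (53 + x)*(-⅓ + x))
(-8576 + j(k(w, -10)))*(-39436 - 9016) = (-8576 + (-53/3 + (-4*(-6))² + 158*(-4*(-6))/3))*(-39436 - 9016) = (-8576 + (-53/3 + 24² + (158/3)*24))*(-48452) = (-8576 + (-53/3 + 576 + 1264))*(-48452) = (-8576 + 5467/3)*(-48452) = -20261/3*(-48452) = 981685972/3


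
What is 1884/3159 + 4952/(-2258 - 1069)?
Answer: -1041700/1167777 ≈ -0.89204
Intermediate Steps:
1884/3159 + 4952/(-2258 - 1069) = 1884*(1/3159) + 4952/(-3327) = 628/1053 + 4952*(-1/3327) = 628/1053 - 4952/3327 = -1041700/1167777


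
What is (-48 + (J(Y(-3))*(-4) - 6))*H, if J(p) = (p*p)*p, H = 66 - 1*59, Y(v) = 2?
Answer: -602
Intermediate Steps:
H = 7 (H = 66 - 59 = 7)
J(p) = p³ (J(p) = p²*p = p³)
(-48 + (J(Y(-3))*(-4) - 6))*H = (-48 + (2³*(-4) - 6))*7 = (-48 + (8*(-4) - 6))*7 = (-48 + (-32 - 6))*7 = (-48 - 38)*7 = -86*7 = -602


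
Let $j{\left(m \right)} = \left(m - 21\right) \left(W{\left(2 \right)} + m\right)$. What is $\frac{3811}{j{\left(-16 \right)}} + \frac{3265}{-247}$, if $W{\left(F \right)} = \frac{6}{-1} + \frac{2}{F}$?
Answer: $- \frac{43124}{5187} \approx -8.3139$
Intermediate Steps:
$W{\left(F \right)} = -6 + \frac{2}{F}$ ($W{\left(F \right)} = 6 \left(-1\right) + \frac{2}{F} = -6 + \frac{2}{F}$)
$j{\left(m \right)} = \left(-21 + m\right) \left(-5 + m\right)$ ($j{\left(m \right)} = \left(m - 21\right) \left(\left(-6 + \frac{2}{2}\right) + m\right) = \left(-21 + m\right) \left(\left(-6 + 2 \cdot \frac{1}{2}\right) + m\right) = \left(-21 + m\right) \left(\left(-6 + 1\right) + m\right) = \left(-21 + m\right) \left(-5 + m\right)$)
$\frac{3811}{j{\left(-16 \right)}} + \frac{3265}{-247} = \frac{3811}{105 + \left(-16\right)^{2} - -416} + \frac{3265}{-247} = \frac{3811}{105 + 256 + 416} + 3265 \left(- \frac{1}{247}\right) = \frac{3811}{777} - \frac{3265}{247} = 3811 \cdot \frac{1}{777} - \frac{3265}{247} = \frac{103}{21} - \frac{3265}{247} = - \frac{43124}{5187}$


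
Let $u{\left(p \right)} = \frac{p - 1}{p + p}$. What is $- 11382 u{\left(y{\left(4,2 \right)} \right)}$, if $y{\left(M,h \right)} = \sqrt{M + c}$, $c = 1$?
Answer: $-5691 + \frac{5691 \sqrt{5}}{5} \approx -3145.9$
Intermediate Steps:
$y{\left(M,h \right)} = \sqrt{1 + M}$ ($y{\left(M,h \right)} = \sqrt{M + 1} = \sqrt{1 + M}$)
$u{\left(p \right)} = \frac{-1 + p}{2 p}$
$- 11382 u{\left(y{\left(4,2 \right)} \right)} = - 11382 \frac{-1 + \sqrt{1 + 4}}{2 \sqrt{1 + 4}} = - 11382 \frac{-1 + \sqrt{5}}{2 \sqrt{5}} = - 11382 \frac{\frac{\sqrt{5}}{5} \left(-1 + \sqrt{5}\right)}{2} = - 11382 \frac{\sqrt{5} \left(-1 + \sqrt{5}\right)}{10} = - \frac{5691 \sqrt{5} \left(-1 + \sqrt{5}\right)}{5}$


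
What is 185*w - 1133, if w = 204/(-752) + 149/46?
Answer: -2524987/4324 ≈ -583.95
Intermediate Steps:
w = 12833/4324 (w = 204*(-1/752) + 149*(1/46) = -51/188 + 149/46 = 12833/4324 ≈ 2.9679)
185*w - 1133 = 185*(12833/4324) - 1133 = 2374105/4324 - 1133 = -2524987/4324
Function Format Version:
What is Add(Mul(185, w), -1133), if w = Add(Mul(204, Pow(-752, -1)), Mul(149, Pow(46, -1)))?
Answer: Rational(-2524987, 4324) ≈ -583.95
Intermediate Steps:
w = Rational(12833, 4324) (w = Add(Mul(204, Rational(-1, 752)), Mul(149, Rational(1, 46))) = Add(Rational(-51, 188), Rational(149, 46)) = Rational(12833, 4324) ≈ 2.9679)
Add(Mul(185, w), -1133) = Add(Mul(185, Rational(12833, 4324)), -1133) = Add(Rational(2374105, 4324), -1133) = Rational(-2524987, 4324)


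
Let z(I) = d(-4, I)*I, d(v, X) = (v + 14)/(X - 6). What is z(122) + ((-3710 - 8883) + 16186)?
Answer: 104502/29 ≈ 3603.5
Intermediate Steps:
d(v, X) = (14 + v)/(-6 + X)
z(I) = 10*I/(-6 + I) (z(I) = ((14 - 4)/(-6 + I))*I = (10/(-6 + I))*I = 10*I/(-6 + I))
z(122) + ((-3710 - 8883) + 16186) = 10*122/(-6 + 122) + ((-3710 - 8883) + 16186) = 10*122/116 + (-12593 + 16186) = 10*122*(1/116) + 3593 = 305/29 + 3593 = 104502/29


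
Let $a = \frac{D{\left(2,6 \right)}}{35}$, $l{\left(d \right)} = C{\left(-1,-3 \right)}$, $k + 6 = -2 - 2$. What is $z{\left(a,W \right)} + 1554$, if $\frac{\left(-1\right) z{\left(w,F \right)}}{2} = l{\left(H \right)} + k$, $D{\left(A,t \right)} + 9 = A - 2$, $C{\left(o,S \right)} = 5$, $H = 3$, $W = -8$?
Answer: $1564$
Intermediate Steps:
$k = -10$ ($k = -6 - 4 = -10$)
$l{\left(d \right)} = 5$
$D{\left(A,t \right)} = -11 + A$ ($D{\left(A,t \right)} = -9 + \left(A - 2\right) = -9 + \left(-2 + A\right) = -11 + A$)
$a = - \frac{9}{35}$ ($a = \frac{-11 + 2}{35} = \left(-9\right) \frac{1}{35} = - \frac{9}{35} \approx -0.25714$)
$z{\left(w,F \right)} = 10$ ($z{\left(w,F \right)} = - 2 \left(5 - 10\right) = \left(-2\right) \left(-5\right) = 10$)
$z{\left(a,W \right)} + 1554 = 10 + 1554 = 1564$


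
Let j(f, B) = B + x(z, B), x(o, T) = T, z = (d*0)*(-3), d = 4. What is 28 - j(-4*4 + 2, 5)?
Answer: 18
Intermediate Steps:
z = 0 (z = (4*0)*(-3) = 0*(-3) = 0)
j(f, B) = 2*B (j(f, B) = B + B = 2*B)
28 - j(-4*4 + 2, 5) = 28 - 2*5 = 28 - 1*10 = 28 - 10 = 18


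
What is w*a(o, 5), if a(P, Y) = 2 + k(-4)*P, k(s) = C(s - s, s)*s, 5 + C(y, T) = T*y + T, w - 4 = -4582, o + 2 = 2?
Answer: -9156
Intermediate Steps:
o = 0 (o = -2 + 2 = 0)
w = -4578 (w = 4 - 4582 = -4578)
C(y, T) = -5 + T + T*y (C(y, T) = -5 + (T*y + T) = -5 + (T + T*y) = -5 + T + T*y)
k(s) = s*(-5 + s) (k(s) = (-5 + s + s*(s - s))*s = (-5 + s + s*0)*s = (-5 + s + 0)*s = (-5 + s)*s = s*(-5 + s))
a(P, Y) = 2 + 36*P (a(P, Y) = 2 + (-4*(-5 - 4))*P = 2 + (-4*(-9))*P = 2 + 36*P)
w*a(o, 5) = -4578*(2 + 36*0) = -4578*(2 + 0) = -4578*2 = -9156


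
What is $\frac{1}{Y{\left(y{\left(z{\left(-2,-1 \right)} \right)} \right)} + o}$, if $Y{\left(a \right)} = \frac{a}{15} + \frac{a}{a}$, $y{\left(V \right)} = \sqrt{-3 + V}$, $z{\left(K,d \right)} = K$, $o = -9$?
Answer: $- \frac{360}{2881} - \frac{3 i \sqrt{5}}{2881} \approx -0.12496 - 0.0023284 i$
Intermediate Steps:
$Y{\left(a \right)} = 1 + \frac{a}{15}$ ($Y{\left(a \right)} = a \frac{1}{15} + 1 = \frac{a}{15} + 1 = 1 + \frac{a}{15}$)
$\frac{1}{Y{\left(y{\left(z{\left(-2,-1 \right)} \right)} \right)} + o} = \frac{1}{\left(1 + \frac{\sqrt{-3 - 2}}{15}\right) - 9} = \frac{1}{\left(1 + \frac{\sqrt{-5}}{15}\right) - 9} = \frac{1}{\left(1 + \frac{i \sqrt{5}}{15}\right) - 9} = \frac{1}{-8 + \frac{i \sqrt{5}}{15}}$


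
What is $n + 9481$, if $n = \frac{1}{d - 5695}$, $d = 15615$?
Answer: $\frac{94051521}{9920} \approx 9481.0$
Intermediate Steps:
$n = \frac{1}{9920}$ ($n = \frac{1}{15615 - 5695} = \frac{1}{9920} \approx 0.00010081$)
$n + 9481 = \frac{1}{9920} + 9481 = \frac{94051521}{9920}$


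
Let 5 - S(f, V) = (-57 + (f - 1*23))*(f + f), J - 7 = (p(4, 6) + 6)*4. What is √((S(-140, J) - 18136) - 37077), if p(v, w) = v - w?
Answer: 2*I*√29202 ≈ 341.77*I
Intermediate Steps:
J = 23 (J = 7 + ((4 - 1*6) + 6)*4 = 7 + ((4 - 6) + 6)*4 = 7 + (-2 + 6)*4 = 7 + 4*4 = 7 + 16 = 23)
S(f, V) = 5 - 2*f*(-80 + f) (S(f, V) = 5 - (-57 + (f - 1*23))*(f + f) = 5 - (-57 + (f - 23))*2*f = 5 - (-57 + (-23 + f))*2*f = 5 - (-80 + f)*2*f = 5 - 2*f*(-80 + f))
√((S(-140, J) - 18136) - 37077) = √(((5 - 2*(-140)² + 160*(-140)) - 18136) - 37077) = √(((5 - 2*19600 - 22400) - 18136) - 37077) = √(((5 - 39200 - 22400) - 18136) - 37077) = √((-61595 - 18136) - 37077) = √(-79731 - 37077) = √(-116808) = 2*I*√29202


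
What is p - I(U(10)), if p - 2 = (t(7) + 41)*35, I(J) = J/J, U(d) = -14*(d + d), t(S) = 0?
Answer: 1436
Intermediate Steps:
U(d) = -28*d
I(J) = 1
p = 1437 (p = 2 + (0 + 41)*35 = 2 + 41*35 = 2 + 1435 = 1437)
p - I(U(10)) = 1437 - 1*1 = 1437 - 1 = 1436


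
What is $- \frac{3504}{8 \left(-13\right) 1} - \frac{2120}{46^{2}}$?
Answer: $\frac{224812}{6877} \approx 32.69$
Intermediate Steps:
$- \frac{3504}{8 \left(-13\right) 1} - \frac{2120}{46^{2}} = - \frac{3504}{\left(-104\right) 1} - \frac{2120}{2116} = - \frac{3504}{-104} - \frac{530}{529} = \left(-3504\right) \left(- \frac{1}{104}\right) - \frac{530}{529} = \frac{438}{13} - \frac{530}{529} = \frac{224812}{6877}$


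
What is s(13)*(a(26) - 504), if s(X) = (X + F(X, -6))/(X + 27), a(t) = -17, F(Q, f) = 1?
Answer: -3647/20 ≈ -182.35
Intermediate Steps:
s(X) = (1 + X)/(27 + X) (s(X) = (X + 1)/(X + 27) = (1 + X)/(27 + X))
s(13)*(a(26) - 504) = ((1 + 13)/(27 + 13))*(-17 - 504) = (14/40)*(-521) = ((1/40)*14)*(-521) = (7/20)*(-521) = -3647/20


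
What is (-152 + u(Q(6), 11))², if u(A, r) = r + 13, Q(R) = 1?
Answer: 16384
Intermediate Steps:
u(A, r) = 13 + r
(-152 + u(Q(6), 11))² = (-152 + (13 + 11))² = (-152 + 24)² = (-128)² = 16384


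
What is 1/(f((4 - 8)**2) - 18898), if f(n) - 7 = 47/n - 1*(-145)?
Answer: -16/299889 ≈ -5.3353e-5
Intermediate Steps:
f(n) = 152 + 47/n (f(n) = 7 + (47/n - 1*(-145)) = 7 + (47/n + 145) = 7 + (145 + 47/n) = 152 + 47/n)
1/(f((4 - 8)**2) - 18898) = 1/((152 + 47/((4 - 8)**2)) - 18898) = 1/((152 + 47/((-4)**2)) - 18898) = 1/((152 + 47/16) - 18898) = 1/(2479/16 - 18898) = 1/(-299889/16) = -16/299889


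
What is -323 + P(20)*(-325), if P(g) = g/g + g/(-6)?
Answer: 1306/3 ≈ 435.33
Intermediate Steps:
P(g) = 1 - g/6 (P(g) = 1 + g*(-1/6) = 1 - g/6)
-323 + P(20)*(-325) = -323 + (1 - 1/6*20)*(-325) = -323 + (1 - 10/3)*(-325) = -323 - 7/3*(-325) = -323 + 2275/3 = 1306/3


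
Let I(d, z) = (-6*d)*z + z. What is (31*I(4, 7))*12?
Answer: -59892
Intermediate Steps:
I(d, z) = z - 6*d*z (I(d, z) = -6*d*z + z = z - 6*d*z)
(31*I(4, 7))*12 = (31*(7*(1 - 6*4)))*12 = (31*(7*(1 - 24)))*12 = (31*(7*(-23)))*12 = (31*(-161))*12 = -4991*12 = -59892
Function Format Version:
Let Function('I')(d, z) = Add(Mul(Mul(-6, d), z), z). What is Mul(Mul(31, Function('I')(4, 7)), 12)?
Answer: -59892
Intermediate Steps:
Function('I')(d, z) = Add(z, Mul(-6, d, z)) (Function('I')(d, z) = Add(Mul(-6, d, z), z) = Add(z, Mul(-6, d, z)))
Mul(Mul(31, Function('I')(4, 7)), 12) = Mul(Mul(31, Mul(7, Add(1, Mul(-6, 4)))), 12) = Mul(Mul(31, Mul(7, Add(1, -24))), 12) = Mul(Mul(31, Mul(7, -23)), 12) = Mul(Mul(31, -161), 12) = Mul(-4991, 12) = -59892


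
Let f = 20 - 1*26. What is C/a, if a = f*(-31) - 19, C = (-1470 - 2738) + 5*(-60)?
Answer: -4508/167 ≈ -26.994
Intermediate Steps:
C = -4508 (C = -4208 - 300 = -4508)
f = -6 (f = 20 - 26 = -6)
a = 167 (a = -6*(-31) - 19 = 186 - 19 = 167)
C/a = -4508/167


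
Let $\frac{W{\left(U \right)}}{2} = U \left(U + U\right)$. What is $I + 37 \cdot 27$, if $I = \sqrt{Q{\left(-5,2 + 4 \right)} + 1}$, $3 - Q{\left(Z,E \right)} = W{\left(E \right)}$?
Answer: $999 + 2 i \sqrt{35} \approx 999.0 + 11.832 i$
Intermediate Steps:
$W{\left(U \right)} = 4 U^{2}$ ($W{\left(U \right)} = 2 U \left(U + U\right) = 2 U 2 U = 2 \cdot 2 U^{2} = 4 U^{2}$)
$Q{\left(Z,E \right)} = 3 - 4 E^{2}$
$I = 2 i \sqrt{35}$ ($I = \sqrt{\left(3 - 4 \left(2 + 4\right)^{2}\right) + 1} = \sqrt{\left(3 - 4 \cdot 6^{2}\right) + 1} = \sqrt{\left(3 - 144\right) + 1} = \sqrt{-141 + 1} = \sqrt{-140} = 2 i \sqrt{35} \approx 11.832 i$)
$I + 37 \cdot 27 = 2 i \sqrt{35} + 37 \cdot 27 = 2 i \sqrt{35} + 999 = 999 + 2 i \sqrt{35}$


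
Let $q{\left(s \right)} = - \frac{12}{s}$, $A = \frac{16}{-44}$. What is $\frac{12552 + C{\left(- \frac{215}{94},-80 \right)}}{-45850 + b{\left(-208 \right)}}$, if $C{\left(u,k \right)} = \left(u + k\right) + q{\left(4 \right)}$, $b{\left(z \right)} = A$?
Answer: $- \frac{12890581}{47409276} \approx -0.2719$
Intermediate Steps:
$A = - \frac{4}{11}$ ($A = 16 \left(- \frac{1}{44}\right) = - \frac{4}{11} \approx -0.36364$)
$b{\left(z \right)} = - \frac{4}{11}$
$C{\left(u,k \right)} = -3 + k + u$ ($C{\left(u,k \right)} = \left(u + k\right) - \frac{12}{4} = \left(k + u\right) - 3 = -3 + k + u$)
$\frac{12552 + C{\left(- \frac{215}{94},-80 \right)}}{-45850 + b{\left(-208 \right)}} = \frac{12552 - \left(83 + \frac{215}{94}\right)}{-45850 - \frac{4}{11}} = \frac{12552 - \frac{8017}{94}}{- \frac{504354}{11}} = \left(12552 - \frac{8017}{94}\right) \left(- \frac{11}{504354}\right) = \frac{1171871}{94} \left(- \frac{11}{504354}\right) = - \frac{12890581}{47409276}$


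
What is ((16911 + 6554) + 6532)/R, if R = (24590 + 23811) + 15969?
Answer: 29997/64370 ≈ 0.46601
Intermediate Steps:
R = 64370 (R = 48401 + 15969 = 64370)
((16911 + 6554) + 6532)/R = ((16911 + 6554) + 6532)/64370 = (23465 + 6532)*(1/64370) = 29997*(1/64370) = 29997/64370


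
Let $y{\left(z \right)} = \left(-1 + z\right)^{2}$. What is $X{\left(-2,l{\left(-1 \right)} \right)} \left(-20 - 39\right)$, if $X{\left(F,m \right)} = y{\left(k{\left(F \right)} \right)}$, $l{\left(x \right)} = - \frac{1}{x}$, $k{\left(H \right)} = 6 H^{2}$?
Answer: $-31211$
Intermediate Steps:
$X{\left(F,m \right)} = \left(-1 + 6 F^{2}\right)^{2}$
$X{\left(-2,l{\left(-1 \right)} \right)} \left(-20 - 39\right) = \left(-1 + 6 \left(-2\right)^{2}\right)^{2} \left(-20 - 39\right) = \left(-1 + 6 \cdot 4\right)^{2} \left(-59\right) = \left(-1 + 24\right)^{2} \left(-59\right) = 23^{2} \left(-59\right) = 529 \left(-59\right) = -31211$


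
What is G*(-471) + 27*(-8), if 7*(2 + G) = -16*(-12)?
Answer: -85350/7 ≈ -12193.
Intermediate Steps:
G = 178/7 (G = -2 + (-16*(-12))/7 = -2 + (⅐)*192 = -2 + 192/7 = 178/7 ≈ 25.429)
G*(-471) + 27*(-8) = (178/7)*(-471) + 27*(-8) = -83838/7 - 216 = -85350/7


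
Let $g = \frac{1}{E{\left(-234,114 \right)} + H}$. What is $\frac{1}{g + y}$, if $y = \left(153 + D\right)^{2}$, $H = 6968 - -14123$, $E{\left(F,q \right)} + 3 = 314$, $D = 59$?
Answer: $\frac{21402}{961891489} \approx 2.225 \cdot 10^{-5}$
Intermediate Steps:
$E{\left(F,q \right)} = 311$ ($E{\left(F,q \right)} = -3 + 314 = 311$)
$H = 21091$ ($H = 6968 + 14123 = 21091$)
$y = 44944$ ($y = \left(153 + 59\right)^{2} = 212^{2} = 44944$)
$g = \frac{1}{21402}$ ($g = \frac{1}{311 + 21091} = \frac{1}{21402} \approx 4.6725 \cdot 10^{-5}$)
$\frac{1}{g + y} = \frac{1}{\frac{1}{21402} + 44944} = \frac{1}{\frac{961891489}{21402}} = \frac{21402}{961891489}$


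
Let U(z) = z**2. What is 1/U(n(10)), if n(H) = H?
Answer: 1/100 ≈ 0.010000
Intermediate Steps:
1/U(n(10)) = 1/(10**2) = 1/100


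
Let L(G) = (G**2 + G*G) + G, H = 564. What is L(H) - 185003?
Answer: 451753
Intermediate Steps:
L(G) = G + 2*G**2 (L(G) = (G**2 + G**2) + G = 2*G**2 + G = G + 2*G**2)
L(H) - 185003 = 564*(1 + 2*564) - 185003 = 564*(1 + 1128) - 185003 = 564*1129 - 185003 = 636756 - 185003 = 451753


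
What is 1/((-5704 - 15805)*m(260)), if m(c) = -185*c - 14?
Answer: 1/1034884026 ≈ 9.6629e-10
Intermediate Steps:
m(c) = -14 - 185*c
1/((-5704 - 15805)*m(260)) = 1/((-5704 - 15805)*(-14 - 185*260)) = 1/((-21509)*(-14 - 48100)) = -1/21509/(-48114) = -1/21509*(-1/48114) = 1/1034884026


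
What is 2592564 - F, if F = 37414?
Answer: 2555150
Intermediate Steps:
2592564 - F = 2592564 - 1*37414 = 2592564 - 37414 = 2555150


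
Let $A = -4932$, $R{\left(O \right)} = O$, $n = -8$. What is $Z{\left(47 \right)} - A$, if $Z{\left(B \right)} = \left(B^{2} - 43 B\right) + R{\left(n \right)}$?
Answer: $5112$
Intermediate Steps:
$Z{\left(B \right)} = -8 + B^{2} - 43 B$ ($Z{\left(B \right)} = \left(B^{2} - 43 B\right) - 8 = -8 + B^{2} - 43 B$)
$Z{\left(47 \right)} - A = \left(-8 + 47^{2} - 2021\right) - -4932 = \left(-8 + 2209 - 2021\right) + 4932 = 180 + 4932 = 5112$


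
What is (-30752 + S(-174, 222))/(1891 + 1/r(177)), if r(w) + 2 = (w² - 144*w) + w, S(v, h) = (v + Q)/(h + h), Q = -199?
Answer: -20536008544/1262764527 ≈ -16.263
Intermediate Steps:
S(v, h) = (-199 + v)/(2*h) (S(v, h) = (v - 199)/(h + h) = (-199 + v)/((2*h)) = (-199 + v)*(1/(2*h)) = (-199 + v)/(2*h))
r(w) = -2 + w² - 143*w (r(w) = -2 + ((w² - 144*w) + w) = -2 + (w² - 143*w) = -2 + w² - 143*w)
(-30752 + S(-174, 222))/(1891 + 1/r(177)) = (-30752 + (½)*(-199 - 174)/222)/(1891 + 1/(-2 + 177² - 143*177)) = (-30752 + (½)*(1/222)*(-373))/(1891 + 1/(-2 + 31329 - 25311)) = (-30752 - 373/444)/(1891 + 1/6016) = -13654261/(444*(1891 + 1/6016)) = -13654261/(444*11376257/6016) = -13654261/444*6016/11376257 = -20536008544/1262764527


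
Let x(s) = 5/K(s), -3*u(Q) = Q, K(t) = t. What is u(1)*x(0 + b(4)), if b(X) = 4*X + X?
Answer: -1/12 ≈ -0.083333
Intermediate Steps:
b(X) = 5*X
u(Q) = -Q/3
x(s) = 5/s
u(1)*x(0 + b(4)) = (-1/3*1)*(5/(0 + 5*4)) = -5/(3*(0 + 20)) = -5/(3*20) = -1/3*1/4 = -1/12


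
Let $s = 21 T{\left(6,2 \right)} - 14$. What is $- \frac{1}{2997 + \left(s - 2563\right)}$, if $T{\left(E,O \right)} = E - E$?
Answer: $- \frac{1}{420} \approx -0.002381$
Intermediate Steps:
$T{\left(E,O \right)} = 0$
$s = -14$ ($s = 21 \cdot 0 - 14 = 0 - 14 = -14$)
$- \frac{1}{2997 + \left(s - 2563\right)} = - \frac{1}{2997 - 2577} = - \frac{1}{420}$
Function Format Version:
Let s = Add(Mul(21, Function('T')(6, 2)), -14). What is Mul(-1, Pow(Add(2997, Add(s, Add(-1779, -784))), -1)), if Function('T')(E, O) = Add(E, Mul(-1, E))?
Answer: Rational(-1, 420) ≈ -0.0023810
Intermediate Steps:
Function('T')(E, O) = 0
s = -14 (s = Add(Mul(21, 0), -14) = Add(0, -14) = -14)
Mul(-1, Pow(Add(2997, Add(s, Add(-1779, -784))), -1)) = Mul(-1, Pow(Add(2997, Add(-14, Add(-1779, -784))), -1)) = Mul(-1, Pow(Add(2997, Add(-14, -2563)), -1)) = Mul(-1, Pow(Add(2997, -2577), -1)) = Mul(-1, Pow(420, -1)) = Mul(-1, Rational(1, 420)) = Rational(-1, 420)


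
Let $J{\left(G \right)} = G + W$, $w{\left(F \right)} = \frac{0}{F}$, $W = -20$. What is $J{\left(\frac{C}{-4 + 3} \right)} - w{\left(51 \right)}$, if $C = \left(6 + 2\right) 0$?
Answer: $-20$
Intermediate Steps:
$w{\left(F \right)} = 0$
$C = 0$ ($C = 8 \cdot 0 = 0$)
$J{\left(G \right)} = -20 + G$ ($J{\left(G \right)} = G - 20 = -20 + G$)
$J{\left(\frac{C}{-4 + 3} \right)} - w{\left(51 \right)} = \left(-20 + \frac{1}{-4 + 3} \cdot 0\right) - 0 = \left(-20 + \frac{1}{-1} \cdot 0\right) + 0 = \left(-20 - 0\right) + 0 = \left(-20 + 0\right) + 0 = -20 + 0 = -20$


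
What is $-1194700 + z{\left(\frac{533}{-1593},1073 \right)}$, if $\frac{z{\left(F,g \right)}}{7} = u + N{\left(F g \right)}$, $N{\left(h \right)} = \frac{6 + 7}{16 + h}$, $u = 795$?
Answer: $- \frac{649768480798}{546421} \approx -1.1891 \cdot 10^{6}$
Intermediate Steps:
$N{\left(h \right)} = \frac{13}{16 + h}$
$z{\left(F,g \right)} = 5565 + \frac{91}{16 + F g}$ ($z{\left(F,g \right)} = 7 \left(795 + \frac{13}{16 + F g}\right) = 5565 + \frac{91}{16 + F g}$)
$-1194700 + z{\left(\frac{533}{-1593},1073 \right)} = -1194700 + \frac{7 \left(12733 + 795 \frac{533}{-1593} \cdot 1073\right)}{16 + \frac{533}{-1593} \cdot 1073} = -1194700 + \frac{7 \left(12733 + 795 \cdot 533 \left(- \frac{1}{1593}\right) 1073\right)}{16 + 533 \left(- \frac{1}{1593}\right) 1073} = -1194700 + \frac{7 \left(12733 + 795 \left(- \frac{533}{1593}\right) 1073\right)}{16 - \frac{571909}{1593}} = -1194700 + \frac{7 \left(12733 - \frac{151555885}{531}\right)}{16 - \frac{571909}{1593}} = -1194700 + 7 \frac{1}{- \frac{546421}{1593}} \left(- \frac{144794662}{531}\right) = -1194700 + 7 \left(- \frac{1593}{546421}\right) \left(- \frac{144794662}{531}\right) = -1194700 + \frac{3040687902}{546421} = - \frac{649768480798}{546421}$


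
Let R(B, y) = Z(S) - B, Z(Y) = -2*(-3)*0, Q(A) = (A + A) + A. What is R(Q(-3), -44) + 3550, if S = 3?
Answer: 3559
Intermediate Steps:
Q(A) = 3*A (Q(A) = 2*A + A = 3*A)
Z(Y) = 0 (Z(Y) = 6*0 = 0)
R(B, y) = -B (R(B, y) = 0 - B = -B)
R(Q(-3), -44) + 3550 = -3*(-3) + 3550 = -1*(-9) + 3550 = 9 + 3550 = 3559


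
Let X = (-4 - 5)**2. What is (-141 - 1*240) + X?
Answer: -300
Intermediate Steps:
X = 81 (X = (-9)**2 = 81)
(-141 - 1*240) + X = (-141 - 1*240) + 81 = (-141 - 240) + 81 = -381 + 81 = -300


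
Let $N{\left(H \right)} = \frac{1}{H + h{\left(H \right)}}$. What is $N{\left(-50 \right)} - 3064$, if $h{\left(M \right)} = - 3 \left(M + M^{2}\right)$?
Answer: $- \frac{22673601}{7400} \approx -3064.0$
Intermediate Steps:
$h{\left(M \right)} = - 3 M - 3 M^{2}$
$N{\left(H \right)} = \frac{1}{H - 3 H \left(1 + H\right)}$
$N{\left(-50 \right)} - 3064 = - \frac{1}{\left(-50\right) \left(2 + 3 \left(-50\right)\right)} - 3064 = \left(-1\right) \left(- \frac{1}{50}\right) \frac{1}{2 - 150} - 3064 = \left(-1\right) \left(- \frac{1}{50}\right) \frac{1}{-148} - 3064 = \left(-1\right) \left(- \frac{1}{50}\right) \left(- \frac{1}{148}\right) - 3064 = - \frac{1}{7400} - 3064 = - \frac{22673601}{7400}$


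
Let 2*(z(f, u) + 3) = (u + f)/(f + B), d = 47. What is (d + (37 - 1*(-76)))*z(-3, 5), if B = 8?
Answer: -448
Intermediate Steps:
z(f, u) = -3 + (f + u)/(2*(8 + f)) (z(f, u) = -3 + ((u + f)/(f + 8))/2 = -3 + ((f + u)/(8 + f))/2 = -3 + (f + u)/(2*(8 + f)))
(d + (37 - 1*(-76)))*z(-3, 5) = (47 + (37 - 1*(-76)))*((-48 + 5 - 5*(-3))/(2*(8 - 3))) = (47 + (37 + 76))*((½)*(-48 + 5 + 15)/5) = (47 + 113)*((½)*(⅕)*(-28)) = 160*(-14/5) = -448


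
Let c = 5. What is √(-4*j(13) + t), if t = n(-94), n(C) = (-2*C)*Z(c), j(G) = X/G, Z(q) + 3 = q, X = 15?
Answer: 2*√15691/13 ≈ 19.271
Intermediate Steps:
Z(q) = -3 + q
j(G) = 15/G
n(C) = -4*C (n(C) = (-2*C)*(-3 + 5) = -2*C*2 = -4*C)
t = 376 (t = -4*(-94) = 376)
√(-4*j(13) + t) = √(-60/13 + 376) = √(4828/13) = 2*√15691/13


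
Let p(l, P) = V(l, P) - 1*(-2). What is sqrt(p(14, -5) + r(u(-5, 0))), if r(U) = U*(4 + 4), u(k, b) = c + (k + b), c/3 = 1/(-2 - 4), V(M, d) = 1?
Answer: I*sqrt(41) ≈ 6.4031*I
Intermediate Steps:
c = -1/2 (c = 3/(-2 - 4) = 3/(-6) = 3*(-1/6) = -1/2 ≈ -0.50000)
u(k, b) = -1/2 + b + k (u(k, b) = -1/2 + (k + b) = -1/2 + (b + k) = -1/2 + b + k)
p(l, P) = 3 (p(l, P) = 1 - 1*(-2) = 1 + 2 = 3)
r(U) = 8*U (r(U) = U*8 = 8*U)
sqrt(p(14, -5) + r(u(-5, 0))) = sqrt(3 + 8*(-1/2 + 0 - 5)) = sqrt(3 + 8*(-11/2)) = sqrt(3 - 44) = sqrt(-41) = I*sqrt(41)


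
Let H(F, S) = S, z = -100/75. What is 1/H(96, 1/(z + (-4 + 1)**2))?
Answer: 23/3 ≈ 7.6667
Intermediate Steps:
z = -4/3 (z = -100*1/75 = -4/3 ≈ -1.3333)
1/H(96, 1/(z + (-4 + 1)**2)) = 1/(1/(-4/3 + (-4 + 1)**2)) = 1/(1/(-4/3 + (-3)**2)) = 1/(1/(-4/3 + 9)) = 1/(1/(23/3)) = 1/(3/23) = 23/3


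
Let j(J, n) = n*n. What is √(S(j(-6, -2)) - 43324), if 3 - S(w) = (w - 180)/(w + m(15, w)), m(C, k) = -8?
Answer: 7*I*√885 ≈ 208.24*I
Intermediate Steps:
j(J, n) = n²
S(w) = 3 - (-180 + w)/(-8 + w) (S(w) = 3 - (w - 180)/(w - 8) = 3 - (-180 + w)/(-8 + w))
√(S(j(-6, -2)) - 43324) = √(2*(78 + (-2)²)/(-8 + (-2)²) - 43324) = √(2*(78 + 4)/(-8 + 4) - 43324) = √(2*82/(-4) - 43324) = √(2*(-¼)*82 - 43324) = √(-41 - 43324) = √(-43365) = 7*I*√885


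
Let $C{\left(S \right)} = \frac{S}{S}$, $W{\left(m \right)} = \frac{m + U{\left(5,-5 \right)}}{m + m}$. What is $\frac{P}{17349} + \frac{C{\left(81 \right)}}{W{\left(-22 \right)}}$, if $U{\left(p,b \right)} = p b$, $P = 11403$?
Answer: $\frac{433099}{271801} \approx 1.5934$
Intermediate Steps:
$U{\left(p,b \right)} = b p$
$W{\left(m \right)} = \frac{-25 + m}{2 m}$ ($W{\left(m \right)} = \frac{m - 25}{m + m} = \frac{m - 25}{2 m} = \left(-25 + m\right) \frac{1}{2 m} = \frac{-25 + m}{2 m}$)
$C{\left(S \right)} = 1$
$\frac{P}{17349} + \frac{C{\left(81 \right)}}{W{\left(-22 \right)}} = \frac{11403}{17349} + 1 \frac{1}{\frac{1}{2} \frac{1}{-22} \left(-25 - 22\right)} = 11403 \cdot \frac{1}{17349} + 1 \frac{1}{\frac{1}{2} \left(- \frac{1}{22}\right) \left(-47\right)} = \frac{3801}{5783} + 1 \frac{1}{\frac{47}{44}} = \frac{3801}{5783} + 1 \cdot \frac{44}{47} = \frac{3801}{5783} + \frac{44}{47} = \frac{433099}{271801}$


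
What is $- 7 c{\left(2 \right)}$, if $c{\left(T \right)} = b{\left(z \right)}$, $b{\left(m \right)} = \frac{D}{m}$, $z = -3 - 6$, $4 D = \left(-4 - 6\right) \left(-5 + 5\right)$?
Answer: $0$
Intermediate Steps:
$D = 0$ ($D = \frac{\left(-4 - 6\right) \left(-5 + 5\right)}{4} = \frac{\left(-4 - 6\right) 0}{4} = \frac{\left(-10\right) 0}{4} = \frac{1}{4} \cdot 0 = 0$)
$z = -9$ ($z = -3 - 6 = -9$)
$b{\left(m \right)} = 0$ ($b{\left(m \right)} = \frac{0}{m} = 0$)
$c{\left(T \right)} = 0$
$- 7 c{\left(2 \right)} = \left(-7\right) 0 = 0$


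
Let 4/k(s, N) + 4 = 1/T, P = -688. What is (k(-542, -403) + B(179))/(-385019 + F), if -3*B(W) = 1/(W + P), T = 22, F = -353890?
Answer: 14921/10907035749 ≈ 1.3680e-6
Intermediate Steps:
B(W) = -1/(3*(-688 + W)) (B(W) = -1/(3*(W - 688)) = -1/(3*(-688 + W)))
k(s, N) = -88/87 (k(s, N) = 4/(-4 + 1/22) = 4/(-87/22) = 4*(-22/87) = -88/87)
(k(-542, -403) + B(179))/(-385019 + F) = (-88/87 - 1/(-2064 + 3*179))/(-385019 - 353890) = (-88/87 - 1/(-2064 + 537))/(-738909) = (-88/87 - 1/(-1527))*(-1/738909) = (-88/87 - 1*(-1/1527))*(-1/738909) = (-88/87 + 1/1527)*(-1/738909) = -14921/14761*(-1/738909) = 14921/10907035749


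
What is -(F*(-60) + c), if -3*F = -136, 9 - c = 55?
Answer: 2766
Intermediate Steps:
c = -46 (c = 9 - 1*55 = 9 - 55 = -46)
F = 136/3 (F = -⅓*(-136) = 136/3 ≈ 45.333)
-(F*(-60) + c) = -((136/3)*(-60) - 46) = -(-2720 - 46) = -1*(-2766) = 2766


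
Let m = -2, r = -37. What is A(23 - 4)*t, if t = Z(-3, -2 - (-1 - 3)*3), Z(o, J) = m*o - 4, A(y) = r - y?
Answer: -112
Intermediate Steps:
A(y) = -37 - y
Z(o, J) = -4 - 2*o (Z(o, J) = -2*o - 4 = -4 - 2*o)
t = 2 (t = -4 - 2*(-3) = -4 + 6 = 2)
A(23 - 4)*t = (-37 - (23 - 4))*2 = (-37 - 1*19)*2 = (-37 - 19)*2 = -56*2 = -112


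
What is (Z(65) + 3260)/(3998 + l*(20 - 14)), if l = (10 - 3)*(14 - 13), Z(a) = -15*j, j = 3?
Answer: 643/808 ≈ 0.79579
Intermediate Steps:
Z(a) = -45 (Z(a) = -15*3 = -45)
l = 7 (l = 7*1 = 7)
(Z(65) + 3260)/(3998 + l*(20 - 14)) = (-45 + 3260)/(3998 + 7*(20 - 14)) = 3215/(3998 + 7*6) = 3215/(3998 + 42) = 3215/4040 = 3215*(1/4040) = 643/808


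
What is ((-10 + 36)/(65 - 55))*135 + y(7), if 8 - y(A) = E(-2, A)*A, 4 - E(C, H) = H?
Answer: 380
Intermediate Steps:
E(C, H) = 4 - H
y(A) = 8 - A*(4 - A) (y(A) = 8 - (4 - A)*A = 8 - A*(4 - A))
((-10 + 36)/(65 - 55))*135 + y(7) = ((-10 + 36)/(65 - 55))*135 + (8 + 7*(-4 + 7)) = (26/10)*135 + (8 + 7*3) = (26*(⅒))*135 + (8 + 21) = (13/5)*135 + 29 = 351 + 29 = 380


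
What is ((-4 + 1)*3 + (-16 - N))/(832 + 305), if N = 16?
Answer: -41/1137 ≈ -0.036060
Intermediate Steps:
((-4 + 1)*3 + (-16 - N))/(832 + 305) = ((-4 + 1)*3 + (-16 - 1*16))/(832 + 305) = (-3*3 + (-16 - 16))/1137 = (-9 - 32)*(1/1137) = -41*1/1137 = -41/1137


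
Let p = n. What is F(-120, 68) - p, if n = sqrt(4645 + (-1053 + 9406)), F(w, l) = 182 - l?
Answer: 114 - sqrt(12998) ≈ -0.0087716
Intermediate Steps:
n = sqrt(12998) (n = sqrt(4645 + 8353) = sqrt(12998) ≈ 114.01)
p = sqrt(12998) ≈ 114.01
F(-120, 68) - p = (182 - 1*68) - sqrt(12998) = (182 - 68) - sqrt(12998) = 114 - sqrt(12998)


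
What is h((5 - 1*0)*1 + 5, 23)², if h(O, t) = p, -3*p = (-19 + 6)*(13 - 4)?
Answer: 1521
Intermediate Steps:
p = 39 (p = -(-19 + 6)*(13 - 4)/3 = -(-13)*9/3 = -⅓*(-117) = 39)
h(O, t) = 39
h((5 - 1*0)*1 + 5, 23)² = 39² = 1521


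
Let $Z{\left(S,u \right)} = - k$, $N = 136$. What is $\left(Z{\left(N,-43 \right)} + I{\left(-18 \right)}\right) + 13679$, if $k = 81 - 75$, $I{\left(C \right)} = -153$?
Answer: $13520$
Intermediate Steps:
$k = 6$
$Z{\left(S,u \right)} = -6$ ($Z{\left(S,u \right)} = \left(-1\right) 6 = -6$)
$\left(Z{\left(N,-43 \right)} + I{\left(-18 \right)}\right) + 13679 = \left(-6 - 153\right) + 13679 = -159 + 13679 = 13520$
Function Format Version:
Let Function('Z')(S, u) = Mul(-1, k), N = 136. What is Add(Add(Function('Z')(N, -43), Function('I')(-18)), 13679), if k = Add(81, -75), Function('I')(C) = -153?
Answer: 13520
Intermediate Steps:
k = 6
Function('Z')(S, u) = -6 (Function('Z')(S, u) = Mul(-1, 6) = -6)
Add(Add(Function('Z')(N, -43), Function('I')(-18)), 13679) = Add(Add(-6, -153), 13679) = Add(-159, 13679) = 13520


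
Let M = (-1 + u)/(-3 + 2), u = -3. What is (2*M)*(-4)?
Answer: -32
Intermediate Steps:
M = 4 (M = (-1 - 3)/(-3 + 2) = -4/(-1) = -4*(-1) = 4)
(2*M)*(-4) = (2*4)*(-4) = 8*(-4) = -32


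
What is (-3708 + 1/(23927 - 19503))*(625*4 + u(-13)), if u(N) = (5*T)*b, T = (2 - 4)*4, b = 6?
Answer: -9268367915/1106 ≈ -8.3801e+6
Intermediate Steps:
T = -8 (T = -2*4 = -8)
u(N) = -240 (u(N) = (5*(-8))*6 = -40*6 = -240)
(-3708 + 1/(23927 - 19503))*(625*4 + u(-13)) = (-3708 + 1/(23927 - 19503))*(625*4 - 240) = (-3708 + 1/4424)*(2500 - 240) = (-3708 + 1/4424)*2260 = -16404191/4424*2260 = -9268367915/1106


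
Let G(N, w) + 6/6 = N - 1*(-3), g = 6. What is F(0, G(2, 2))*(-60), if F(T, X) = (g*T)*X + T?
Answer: 0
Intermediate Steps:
G(N, w) = 2 + N (G(N, w) = -1 + (N - 1*(-3)) = -1 + (N + 3) = -1 + (3 + N) = 2 + N)
F(T, X) = T + 6*T*X (F(T, X) = (6*T)*X + T = 6*T*X + T = T + 6*T*X)
F(0, G(2, 2))*(-60) = (0*(1 + 6*(2 + 2)))*(-60) = (0*(1 + 6*4))*(-60) = (0*(1 + 24))*(-60) = (0*25)*(-60) = 0*(-60) = 0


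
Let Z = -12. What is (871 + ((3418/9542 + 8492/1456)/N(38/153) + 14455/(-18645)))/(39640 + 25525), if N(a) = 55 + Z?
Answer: 18643676048209/1395862649120940 ≈ 0.013356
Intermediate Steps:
N(a) = 43 (N(a) = 55 - 12 = 43)
(871 + ((3418/9542 + 8492/1456)/N(38/153) + 14455/(-18645)))/(39640 + 25525) = (871 + ((3418/9542 + 8492/1456)/43 + 14455/(-18645)))/(39640 + 25525) = (871 + ((3418*(1/9542) + 8492*(1/1456))*(1/43) + 14455*(-1/18645)))/65165 = (871 + ((1709/4771 + 2123/364)*(1/43) - 2891/3729))*(1/65165) = (871 + ((826993/133588)*(1/43) - 2891/3729))*(1/65165) = (871 + (826993/5744284 - 2891/3729))*(1/65165) = (871 - 13522868147/21420435036)*(1/65165) = (18643676048209/21420435036)*(1/65165) = 18643676048209/1395862649120940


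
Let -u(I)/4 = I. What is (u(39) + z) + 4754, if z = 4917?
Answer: 9515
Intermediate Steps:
u(I) = -4*I
(u(39) + z) + 4754 = (-4*39 + 4917) + 4754 = (-156 + 4917) + 4754 = 4761 + 4754 = 9515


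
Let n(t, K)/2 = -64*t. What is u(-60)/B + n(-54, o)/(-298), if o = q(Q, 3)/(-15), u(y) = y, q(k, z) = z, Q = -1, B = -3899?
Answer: -13466004/580951 ≈ -23.179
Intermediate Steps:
o = -⅕ (o = 3/(-15) = 3*(-1/15) = -⅕ ≈ -0.20000)
n(t, K) = -128*t (n(t, K) = 2*(-64*t) = -128*t)
u(-60)/B + n(-54, o)/(-298) = -60/(-3899) - 128*(-54)/(-298) = -60*(-1/3899) + 6912*(-1/298) = 60/3899 - 3456/149 = -13466004/580951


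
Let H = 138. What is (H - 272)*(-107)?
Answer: 14338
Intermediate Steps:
(H - 272)*(-107) = (138 - 272)*(-107) = -134*(-107) = 14338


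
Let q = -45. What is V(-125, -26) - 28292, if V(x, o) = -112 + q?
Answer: -28449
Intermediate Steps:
V(x, o) = -157 (V(x, o) = -112 - 45 = -157)
V(-125, -26) - 28292 = -157 - 28292 = -28449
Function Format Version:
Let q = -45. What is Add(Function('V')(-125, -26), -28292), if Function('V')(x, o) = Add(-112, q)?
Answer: -28449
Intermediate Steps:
Function('V')(x, o) = -157 (Function('V')(x, o) = Add(-112, -45) = -157)
Add(Function('V')(-125, -26), -28292) = Add(-157, -28292) = -28449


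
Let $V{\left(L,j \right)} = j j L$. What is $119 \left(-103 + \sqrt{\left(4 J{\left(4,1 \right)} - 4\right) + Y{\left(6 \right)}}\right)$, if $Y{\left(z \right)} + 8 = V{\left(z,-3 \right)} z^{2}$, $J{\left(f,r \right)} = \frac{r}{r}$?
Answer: $-7021$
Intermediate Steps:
$V{\left(L,j \right)} = L j^{2}$ ($V{\left(L,j \right)} = j^{2} L = L j^{2}$)
$J{\left(f,r \right)} = 1$
$Y{\left(z \right)} = -8 + 9 z^{3}$ ($Y{\left(z \right)} = -8 + z \left(-3\right)^{2} z^{2} = -8 + z 9 z^{2} = -8 + 9 z z^{2} = -8 + 9 z^{3}$)
$119 \left(-103 + \sqrt{\left(4 J{\left(4,1 \right)} - 4\right) + Y{\left(6 \right)}}\right) = 119 \left(-103 + \sqrt{\left(4 \cdot 1 - 4\right) - \left(8 - 9 \cdot 6^{3}\right)}\right) = 119 \left(-103 + \sqrt{\left(4 - 4\right) + \left(-8 + 9 \cdot 216\right)}\right) = 119 \left(-103 + \sqrt{0 + \left(-8 + 1944\right)}\right) = 119 \left(-103 + \sqrt{0 + 1936}\right) = 119 \left(-103 + \sqrt{1936}\right) = 119 \left(-103 + 44\right) = 119 \left(-59\right) = -7021$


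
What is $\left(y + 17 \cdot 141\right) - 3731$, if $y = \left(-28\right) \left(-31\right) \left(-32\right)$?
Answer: $-29110$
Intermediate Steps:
$y = -27776$ ($y = 868 \left(-32\right) = -27776$)
$\left(y + 17 \cdot 141\right) - 3731 = \left(-27776 + 17 \cdot 141\right) - 3731 = \left(-27776 + 2397\right) - 3731 = -25379 - 3731 = -29110$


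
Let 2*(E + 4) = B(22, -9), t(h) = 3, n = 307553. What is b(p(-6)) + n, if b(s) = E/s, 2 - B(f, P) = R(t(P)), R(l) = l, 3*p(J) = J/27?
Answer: 1230455/4 ≈ 3.0761e+5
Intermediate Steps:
p(J) = J/81 (p(J) = (J/27)/3 = J/81)
B(f, P) = -1 (B(f, P) = 2 - 1*3 = 2 - 3 = -1)
E = -9/2 (E = -4 + (½)*(-1) = -4 - ½ = -9/2 ≈ -4.5000)
b(s) = -9/(2*s)
b(p(-6)) + n = -9/(2*((1/81)*(-6))) + 307553 = -9/(2*(-2/27)) + 307553 = -9/2*(-27/2) + 307553 = 243/4 + 307553 = 1230455/4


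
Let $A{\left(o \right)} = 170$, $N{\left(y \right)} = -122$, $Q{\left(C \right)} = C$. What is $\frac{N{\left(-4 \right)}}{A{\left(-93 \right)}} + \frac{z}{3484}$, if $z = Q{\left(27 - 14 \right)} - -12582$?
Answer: $\frac{858051}{296140} \approx 2.8974$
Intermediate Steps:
$z = 12595$ ($z = \left(27 - 14\right) - -12582 = 13 + 12582 = 12595$)
$\frac{N{\left(-4 \right)}}{A{\left(-93 \right)}} + \frac{z}{3484} = - \frac{122}{170} + \frac{12595}{3484} = \left(-122\right) \frac{1}{170} + 12595 \cdot \frac{1}{3484} = - \frac{61}{85} + \frac{12595}{3484} = \frac{858051}{296140}$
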